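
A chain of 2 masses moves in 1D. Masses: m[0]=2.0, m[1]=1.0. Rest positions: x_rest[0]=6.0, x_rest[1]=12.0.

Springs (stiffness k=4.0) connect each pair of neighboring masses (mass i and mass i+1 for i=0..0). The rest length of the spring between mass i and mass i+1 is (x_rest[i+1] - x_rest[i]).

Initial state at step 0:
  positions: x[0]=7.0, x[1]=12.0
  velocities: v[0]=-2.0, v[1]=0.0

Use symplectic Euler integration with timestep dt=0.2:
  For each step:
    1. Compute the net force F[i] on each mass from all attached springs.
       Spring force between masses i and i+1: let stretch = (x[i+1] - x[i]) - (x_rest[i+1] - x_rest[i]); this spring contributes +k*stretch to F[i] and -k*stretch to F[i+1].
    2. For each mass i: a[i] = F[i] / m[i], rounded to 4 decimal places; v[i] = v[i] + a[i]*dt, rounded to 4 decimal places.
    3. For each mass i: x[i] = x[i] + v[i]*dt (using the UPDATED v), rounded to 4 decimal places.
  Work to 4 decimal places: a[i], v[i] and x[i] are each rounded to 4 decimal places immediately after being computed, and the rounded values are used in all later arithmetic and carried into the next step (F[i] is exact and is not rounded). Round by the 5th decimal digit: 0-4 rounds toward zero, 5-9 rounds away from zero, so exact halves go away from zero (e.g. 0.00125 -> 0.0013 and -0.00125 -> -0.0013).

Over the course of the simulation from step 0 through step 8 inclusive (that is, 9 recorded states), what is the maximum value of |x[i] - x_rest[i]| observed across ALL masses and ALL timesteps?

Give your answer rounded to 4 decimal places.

Step 0: x=[7.0000 12.0000] v=[-2.0000 0.0000]
Step 1: x=[6.5200 12.1600] v=[-2.4000 0.8000]
Step 2: x=[6.0112 12.3776] v=[-2.5440 1.0880]
Step 3: x=[5.5317 12.5366] v=[-2.3974 0.7949]
Step 4: x=[5.1326 12.5348] v=[-1.9954 -0.0090]
Step 5: x=[4.8457 12.3086] v=[-1.4345 -1.1308]
Step 6: x=[4.6758 11.8484] v=[-0.8493 -2.3011]
Step 7: x=[4.5997 11.2006] v=[-0.3803 -3.2392]
Step 8: x=[4.5717 10.4566] v=[-0.1399 -3.7199]
Max displacement = 1.5434

Answer: 1.5434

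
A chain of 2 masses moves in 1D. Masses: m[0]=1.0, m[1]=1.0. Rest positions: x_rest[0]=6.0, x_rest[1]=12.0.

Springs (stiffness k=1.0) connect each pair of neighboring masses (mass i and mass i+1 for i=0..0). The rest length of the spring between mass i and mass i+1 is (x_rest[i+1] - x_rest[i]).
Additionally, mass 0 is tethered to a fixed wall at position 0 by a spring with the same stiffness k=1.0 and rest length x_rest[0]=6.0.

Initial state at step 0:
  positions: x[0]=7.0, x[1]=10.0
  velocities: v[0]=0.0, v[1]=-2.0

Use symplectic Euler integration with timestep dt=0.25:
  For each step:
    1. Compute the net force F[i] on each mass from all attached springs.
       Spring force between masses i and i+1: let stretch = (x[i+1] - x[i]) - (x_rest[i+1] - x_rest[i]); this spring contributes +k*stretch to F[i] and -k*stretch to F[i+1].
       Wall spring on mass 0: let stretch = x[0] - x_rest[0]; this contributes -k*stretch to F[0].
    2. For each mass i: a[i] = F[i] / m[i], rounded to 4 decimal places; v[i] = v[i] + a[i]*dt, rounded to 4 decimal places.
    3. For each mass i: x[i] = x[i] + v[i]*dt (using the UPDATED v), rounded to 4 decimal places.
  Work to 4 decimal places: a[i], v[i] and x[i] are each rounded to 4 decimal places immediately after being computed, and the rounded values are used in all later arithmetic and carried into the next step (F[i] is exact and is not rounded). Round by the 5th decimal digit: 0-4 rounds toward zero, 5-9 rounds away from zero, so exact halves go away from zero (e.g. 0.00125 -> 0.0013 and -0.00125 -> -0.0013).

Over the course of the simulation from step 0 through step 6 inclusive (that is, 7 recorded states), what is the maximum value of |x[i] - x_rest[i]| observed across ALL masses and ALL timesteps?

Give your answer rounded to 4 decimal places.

Step 0: x=[7.0000 10.0000] v=[0.0000 -2.0000]
Step 1: x=[6.7500 9.6875] v=[-1.0000 -1.2500]
Step 2: x=[6.2617 9.5664] v=[-1.9531 -0.4844]
Step 3: x=[5.5886 9.6138] v=[-2.6924 0.1894]
Step 4: x=[4.8178 9.7846] v=[-3.0833 0.6831]
Step 5: x=[4.0563 10.0200] v=[-3.0461 0.9414]
Step 6: x=[3.4140 10.2576] v=[-2.5693 0.9505]
Max displacement = 2.5860

Answer: 2.5860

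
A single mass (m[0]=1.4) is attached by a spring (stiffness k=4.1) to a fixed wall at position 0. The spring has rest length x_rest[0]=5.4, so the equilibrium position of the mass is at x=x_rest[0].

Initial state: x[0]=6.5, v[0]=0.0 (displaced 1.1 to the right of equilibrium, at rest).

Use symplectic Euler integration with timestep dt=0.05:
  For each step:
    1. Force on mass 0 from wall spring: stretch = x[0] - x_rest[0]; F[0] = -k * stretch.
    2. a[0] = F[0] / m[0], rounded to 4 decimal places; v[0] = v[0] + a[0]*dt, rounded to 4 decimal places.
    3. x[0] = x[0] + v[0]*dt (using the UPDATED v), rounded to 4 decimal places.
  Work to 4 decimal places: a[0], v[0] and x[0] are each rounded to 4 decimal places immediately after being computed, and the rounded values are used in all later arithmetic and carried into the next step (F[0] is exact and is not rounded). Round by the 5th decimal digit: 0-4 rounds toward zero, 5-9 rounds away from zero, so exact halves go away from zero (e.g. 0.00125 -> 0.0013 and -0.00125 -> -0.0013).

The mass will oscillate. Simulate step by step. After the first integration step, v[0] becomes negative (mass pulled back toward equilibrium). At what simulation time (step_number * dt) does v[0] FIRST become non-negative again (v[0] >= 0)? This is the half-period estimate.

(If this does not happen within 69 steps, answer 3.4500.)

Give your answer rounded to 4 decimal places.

Step 0: x=[6.5000] v=[0.0000]
Step 1: x=[6.4919] v=[-0.1611]
Step 2: x=[6.4759] v=[-0.3210]
Step 3: x=[6.4520] v=[-0.4785]
Step 4: x=[6.4204] v=[-0.6325]
Step 5: x=[6.3813] v=[-0.7819]
Step 6: x=[6.3350] v=[-0.9256]
Step 7: x=[6.2819] v=[-1.0625]
Step 8: x=[6.2223] v=[-1.1916]
Step 9: x=[6.1567] v=[-1.3120]
Step 10: x=[6.0856] v=[-1.4228]
Step 11: x=[6.0094] v=[-1.5232]
Step 12: x=[5.9288] v=[-1.6124]
Step 13: x=[5.8443] v=[-1.6898]
Step 14: x=[5.7566] v=[-1.7549]
Step 15: x=[5.6662] v=[-1.8071]
Step 16: x=[5.5739] v=[-1.8461]
Step 17: x=[5.4803] v=[-1.8716]
Step 18: x=[5.3861] v=[-1.8834]
Step 19: x=[5.2920] v=[-1.8814]
Step 20: x=[5.1987] v=[-1.8656]
Step 21: x=[5.1069] v=[-1.8361]
Step 22: x=[5.0172] v=[-1.7932]
Step 23: x=[4.9303] v=[-1.7371]
Step 24: x=[4.8469] v=[-1.6683]
Step 25: x=[4.7675] v=[-1.5873]
Step 26: x=[4.6928] v=[-1.4947]
Step 27: x=[4.6232] v=[-1.3911]
Step 28: x=[4.5593] v=[-1.2774]
Step 29: x=[4.5016] v=[-1.1543]
Step 30: x=[4.4505] v=[-1.0228]
Step 31: x=[4.4063] v=[-0.8838]
Step 32: x=[4.3694] v=[-0.7383]
Step 33: x=[4.3400] v=[-0.5874]
Step 34: x=[4.3184] v=[-0.4322]
Step 35: x=[4.3047] v=[-0.2738]
Step 36: x=[4.2990] v=[-0.1134]
Step 37: x=[4.3014] v=[0.0478]
First v>=0 after going negative at step 37, time=1.8500

Answer: 1.8500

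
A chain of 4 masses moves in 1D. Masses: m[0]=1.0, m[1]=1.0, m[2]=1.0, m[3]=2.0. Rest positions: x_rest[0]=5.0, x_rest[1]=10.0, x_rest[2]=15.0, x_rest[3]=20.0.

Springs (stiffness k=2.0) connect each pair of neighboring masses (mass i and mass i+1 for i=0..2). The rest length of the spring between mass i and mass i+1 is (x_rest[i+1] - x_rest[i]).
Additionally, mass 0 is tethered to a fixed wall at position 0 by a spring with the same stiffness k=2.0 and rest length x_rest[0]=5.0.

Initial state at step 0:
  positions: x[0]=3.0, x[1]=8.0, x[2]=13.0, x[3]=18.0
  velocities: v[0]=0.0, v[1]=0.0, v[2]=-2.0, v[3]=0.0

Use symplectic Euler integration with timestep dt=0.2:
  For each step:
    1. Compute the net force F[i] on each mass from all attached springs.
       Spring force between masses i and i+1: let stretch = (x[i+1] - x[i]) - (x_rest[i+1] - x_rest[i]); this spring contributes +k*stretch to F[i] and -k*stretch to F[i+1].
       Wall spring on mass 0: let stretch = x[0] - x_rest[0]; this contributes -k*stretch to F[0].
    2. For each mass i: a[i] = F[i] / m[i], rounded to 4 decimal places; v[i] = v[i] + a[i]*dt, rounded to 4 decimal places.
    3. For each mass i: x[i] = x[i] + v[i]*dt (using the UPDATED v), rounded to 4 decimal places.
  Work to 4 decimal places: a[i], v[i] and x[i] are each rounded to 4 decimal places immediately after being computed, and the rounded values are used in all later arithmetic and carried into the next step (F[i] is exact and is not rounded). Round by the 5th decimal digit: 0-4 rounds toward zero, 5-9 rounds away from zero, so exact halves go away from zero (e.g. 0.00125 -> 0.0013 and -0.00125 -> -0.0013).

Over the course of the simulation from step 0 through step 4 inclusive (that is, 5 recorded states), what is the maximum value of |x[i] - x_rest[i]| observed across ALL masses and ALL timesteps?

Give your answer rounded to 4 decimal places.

Answer: 3.0345

Derivation:
Step 0: x=[3.0000 8.0000 13.0000 18.0000] v=[0.0000 0.0000 -2.0000 0.0000]
Step 1: x=[3.1600 8.0000 12.6000 18.0000] v=[0.8000 0.0000 -2.0000 0.0000]
Step 2: x=[3.4544 7.9808 12.2640 17.9840] v=[1.4720 -0.0960 -1.6800 -0.0800]
Step 3: x=[3.8346 7.9421 12.0429 17.9392] v=[1.9008 -0.1933 -1.1053 -0.2240]
Step 4: x=[4.2366 7.9029 11.9655 17.8585] v=[2.0100 -0.1960 -0.3871 -0.4033]
Max displacement = 3.0345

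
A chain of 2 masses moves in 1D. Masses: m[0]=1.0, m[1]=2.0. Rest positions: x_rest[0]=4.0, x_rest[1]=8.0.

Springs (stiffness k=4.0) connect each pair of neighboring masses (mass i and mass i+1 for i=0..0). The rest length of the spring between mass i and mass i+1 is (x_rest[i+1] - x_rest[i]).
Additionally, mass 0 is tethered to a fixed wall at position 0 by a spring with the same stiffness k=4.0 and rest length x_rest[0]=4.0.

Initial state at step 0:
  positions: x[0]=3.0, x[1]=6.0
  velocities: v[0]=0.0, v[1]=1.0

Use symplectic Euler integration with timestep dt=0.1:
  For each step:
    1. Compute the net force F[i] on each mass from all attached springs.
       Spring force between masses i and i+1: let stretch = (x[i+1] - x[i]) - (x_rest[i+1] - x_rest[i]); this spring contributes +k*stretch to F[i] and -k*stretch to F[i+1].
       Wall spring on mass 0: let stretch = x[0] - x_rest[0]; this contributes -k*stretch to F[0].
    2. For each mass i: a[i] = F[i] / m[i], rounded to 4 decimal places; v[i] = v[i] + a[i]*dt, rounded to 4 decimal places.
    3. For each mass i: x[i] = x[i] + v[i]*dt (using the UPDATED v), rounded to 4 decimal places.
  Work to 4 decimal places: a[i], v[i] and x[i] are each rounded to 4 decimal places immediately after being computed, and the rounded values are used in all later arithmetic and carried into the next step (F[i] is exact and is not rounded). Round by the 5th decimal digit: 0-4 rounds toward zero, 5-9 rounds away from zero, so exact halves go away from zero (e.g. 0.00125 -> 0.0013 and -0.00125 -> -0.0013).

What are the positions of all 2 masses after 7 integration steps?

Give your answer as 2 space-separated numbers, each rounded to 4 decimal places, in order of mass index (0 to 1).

Step 0: x=[3.0000 6.0000] v=[0.0000 1.0000]
Step 1: x=[3.0000 6.1200] v=[0.0000 1.2000]
Step 2: x=[3.0048 6.2576] v=[0.0480 1.3760]
Step 3: x=[3.0195 6.4101] v=[0.1472 1.5254]
Step 4: x=[3.0491 6.5748] v=[0.2956 1.6473]
Step 5: x=[3.0977 6.7490] v=[0.4862 1.7422]
Step 6: x=[3.1685 6.9302] v=[0.7076 1.8119]
Step 7: x=[3.2630 7.1162] v=[0.9449 1.8596]

Answer: 3.2630 7.1162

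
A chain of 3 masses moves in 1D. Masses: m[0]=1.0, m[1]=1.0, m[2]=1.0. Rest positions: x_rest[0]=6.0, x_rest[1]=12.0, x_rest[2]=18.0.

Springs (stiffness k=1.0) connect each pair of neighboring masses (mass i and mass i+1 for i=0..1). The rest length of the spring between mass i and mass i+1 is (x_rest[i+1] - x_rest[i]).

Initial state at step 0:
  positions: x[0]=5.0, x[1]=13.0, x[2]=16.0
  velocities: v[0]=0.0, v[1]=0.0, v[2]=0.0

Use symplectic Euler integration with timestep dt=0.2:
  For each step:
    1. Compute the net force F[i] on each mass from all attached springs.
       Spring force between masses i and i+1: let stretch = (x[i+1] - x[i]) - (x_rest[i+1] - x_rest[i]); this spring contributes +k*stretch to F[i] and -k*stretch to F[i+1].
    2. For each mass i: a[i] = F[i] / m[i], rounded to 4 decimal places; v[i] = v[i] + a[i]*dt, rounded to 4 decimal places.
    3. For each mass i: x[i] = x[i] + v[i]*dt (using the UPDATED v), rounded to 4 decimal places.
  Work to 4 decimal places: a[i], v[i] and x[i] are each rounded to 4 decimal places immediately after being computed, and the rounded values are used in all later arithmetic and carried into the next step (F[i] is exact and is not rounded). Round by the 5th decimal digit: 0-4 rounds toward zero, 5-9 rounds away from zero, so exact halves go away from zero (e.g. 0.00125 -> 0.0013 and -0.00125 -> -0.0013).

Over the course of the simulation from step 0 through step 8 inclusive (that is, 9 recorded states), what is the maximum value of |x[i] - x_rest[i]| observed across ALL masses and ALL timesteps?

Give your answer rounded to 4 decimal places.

Step 0: x=[5.0000 13.0000 16.0000] v=[0.0000 0.0000 0.0000]
Step 1: x=[5.0800 12.8000 16.1200] v=[0.4000 -1.0000 0.6000]
Step 2: x=[5.2288 12.4240 16.3472] v=[0.7440 -1.8800 1.1360]
Step 3: x=[5.4254 11.9171 16.6575] v=[0.9830 -2.5344 1.5514]
Step 4: x=[5.6417 11.3402 17.0182] v=[1.0813 -2.8847 1.8033]
Step 5: x=[5.8459 10.7624 17.3917] v=[1.0210 -2.8888 1.8677]
Step 6: x=[6.0068 10.2532 17.7401] v=[0.8043 -2.5462 1.7418]
Step 7: x=[6.0975 9.8736 18.0290] v=[0.4536 -1.8981 1.4444]
Step 8: x=[6.0993 9.6692 18.2317] v=[0.0088 -1.0222 1.0133]
Max displacement = 2.3308

Answer: 2.3308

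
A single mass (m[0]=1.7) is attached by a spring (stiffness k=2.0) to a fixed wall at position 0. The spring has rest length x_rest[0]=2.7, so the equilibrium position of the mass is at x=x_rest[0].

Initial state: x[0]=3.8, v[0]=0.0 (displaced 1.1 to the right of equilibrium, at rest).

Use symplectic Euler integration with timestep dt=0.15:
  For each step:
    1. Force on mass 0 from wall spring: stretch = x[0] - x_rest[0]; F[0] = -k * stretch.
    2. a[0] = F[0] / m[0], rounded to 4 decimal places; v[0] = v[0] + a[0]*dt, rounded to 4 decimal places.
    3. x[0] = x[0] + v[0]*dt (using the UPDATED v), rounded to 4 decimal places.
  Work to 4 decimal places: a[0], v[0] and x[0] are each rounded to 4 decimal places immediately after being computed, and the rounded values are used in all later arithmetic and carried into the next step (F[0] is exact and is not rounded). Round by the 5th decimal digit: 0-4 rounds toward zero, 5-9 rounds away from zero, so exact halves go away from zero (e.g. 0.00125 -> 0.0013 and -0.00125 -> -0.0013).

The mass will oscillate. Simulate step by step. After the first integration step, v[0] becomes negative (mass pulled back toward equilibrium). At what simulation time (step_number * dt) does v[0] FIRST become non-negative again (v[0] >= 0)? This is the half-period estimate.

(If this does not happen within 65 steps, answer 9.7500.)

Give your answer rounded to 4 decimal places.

Answer: 3.0000

Derivation:
Step 0: x=[3.8000] v=[0.0000]
Step 1: x=[3.7709] v=[-0.1941]
Step 2: x=[3.7134] v=[-0.3831]
Step 3: x=[3.6291] v=[-0.5619]
Step 4: x=[3.5202] v=[-0.7259]
Step 5: x=[3.3896] v=[-0.8706]
Step 6: x=[3.2408] v=[-0.9923]
Step 7: x=[3.0776] v=[-1.0877]
Step 8: x=[2.9045] v=[-1.1543]
Step 9: x=[2.7259] v=[-1.1904]
Step 10: x=[2.5467] v=[-1.1950]
Step 11: x=[2.3715] v=[-1.1679]
Step 12: x=[2.2050] v=[-1.1099]
Step 13: x=[2.0516] v=[-1.0225]
Step 14: x=[1.9154] v=[-0.9081]
Step 15: x=[1.8000] v=[-0.7696]
Step 16: x=[1.7084] v=[-0.6108]
Step 17: x=[1.6430] v=[-0.4358]
Step 18: x=[1.6056] v=[-0.2493]
Step 19: x=[1.5972] v=[-0.0562]
Step 20: x=[1.6180] v=[0.1384]
First v>=0 after going negative at step 20, time=3.0000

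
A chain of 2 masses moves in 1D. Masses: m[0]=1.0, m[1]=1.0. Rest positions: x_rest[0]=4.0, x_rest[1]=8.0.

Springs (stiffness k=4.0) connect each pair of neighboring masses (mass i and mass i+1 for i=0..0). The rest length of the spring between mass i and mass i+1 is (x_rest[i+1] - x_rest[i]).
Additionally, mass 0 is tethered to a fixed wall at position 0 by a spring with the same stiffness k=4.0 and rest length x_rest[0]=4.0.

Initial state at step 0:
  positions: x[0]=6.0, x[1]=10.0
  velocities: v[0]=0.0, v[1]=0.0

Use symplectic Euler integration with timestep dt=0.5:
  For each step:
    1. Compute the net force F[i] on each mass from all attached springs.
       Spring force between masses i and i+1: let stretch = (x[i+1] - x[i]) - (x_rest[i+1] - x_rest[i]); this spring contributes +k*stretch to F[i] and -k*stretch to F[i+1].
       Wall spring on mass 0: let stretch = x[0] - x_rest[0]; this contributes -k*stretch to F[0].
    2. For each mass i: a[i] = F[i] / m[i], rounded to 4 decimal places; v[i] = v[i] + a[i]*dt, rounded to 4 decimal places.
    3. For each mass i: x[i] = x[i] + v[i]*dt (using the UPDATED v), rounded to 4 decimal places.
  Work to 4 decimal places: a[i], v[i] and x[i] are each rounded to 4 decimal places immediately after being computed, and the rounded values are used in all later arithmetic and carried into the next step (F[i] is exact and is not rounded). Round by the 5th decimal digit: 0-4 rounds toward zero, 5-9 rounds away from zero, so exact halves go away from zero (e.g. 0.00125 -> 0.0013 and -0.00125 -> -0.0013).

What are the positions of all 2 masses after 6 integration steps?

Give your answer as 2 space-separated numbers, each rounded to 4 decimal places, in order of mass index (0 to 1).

Step 0: x=[6.0000 10.0000] v=[0.0000 0.0000]
Step 1: x=[4.0000 10.0000] v=[-4.0000 0.0000]
Step 2: x=[4.0000 8.0000] v=[0.0000 -4.0000]
Step 3: x=[4.0000 6.0000] v=[0.0000 -4.0000]
Step 4: x=[2.0000 6.0000] v=[-4.0000 0.0000]
Step 5: x=[2.0000 6.0000] v=[0.0000 0.0000]
Step 6: x=[4.0000 6.0000] v=[4.0000 0.0000]

Answer: 4.0000 6.0000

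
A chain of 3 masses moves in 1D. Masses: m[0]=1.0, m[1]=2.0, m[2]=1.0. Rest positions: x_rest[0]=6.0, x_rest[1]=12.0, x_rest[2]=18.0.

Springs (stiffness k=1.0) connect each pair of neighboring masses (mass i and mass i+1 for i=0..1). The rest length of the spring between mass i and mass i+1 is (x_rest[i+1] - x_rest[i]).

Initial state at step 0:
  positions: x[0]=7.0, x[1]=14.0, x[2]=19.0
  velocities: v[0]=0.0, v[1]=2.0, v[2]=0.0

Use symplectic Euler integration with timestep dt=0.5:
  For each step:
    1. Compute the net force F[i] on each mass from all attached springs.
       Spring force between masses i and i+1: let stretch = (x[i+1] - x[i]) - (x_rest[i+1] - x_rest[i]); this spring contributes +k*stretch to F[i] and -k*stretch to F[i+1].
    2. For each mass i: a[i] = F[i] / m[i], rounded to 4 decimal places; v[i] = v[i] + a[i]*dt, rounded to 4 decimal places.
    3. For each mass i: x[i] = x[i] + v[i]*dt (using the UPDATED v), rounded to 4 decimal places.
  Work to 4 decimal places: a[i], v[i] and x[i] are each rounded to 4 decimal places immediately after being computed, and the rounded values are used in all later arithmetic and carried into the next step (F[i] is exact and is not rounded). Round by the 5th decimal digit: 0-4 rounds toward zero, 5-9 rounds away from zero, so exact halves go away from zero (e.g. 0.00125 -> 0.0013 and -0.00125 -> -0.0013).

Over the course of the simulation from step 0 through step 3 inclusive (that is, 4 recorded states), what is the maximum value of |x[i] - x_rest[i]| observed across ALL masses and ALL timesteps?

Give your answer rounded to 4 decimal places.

Answer: 3.1875

Derivation:
Step 0: x=[7.0000 14.0000 19.0000] v=[0.0000 2.0000 0.0000]
Step 1: x=[7.2500 14.7500 19.2500] v=[0.5000 1.5000 0.5000]
Step 2: x=[7.8750 15.1250 19.8750] v=[1.2500 0.7500 1.2500]
Step 3: x=[8.8125 15.1875 20.8125] v=[1.8750 0.1250 1.8750]
Max displacement = 3.1875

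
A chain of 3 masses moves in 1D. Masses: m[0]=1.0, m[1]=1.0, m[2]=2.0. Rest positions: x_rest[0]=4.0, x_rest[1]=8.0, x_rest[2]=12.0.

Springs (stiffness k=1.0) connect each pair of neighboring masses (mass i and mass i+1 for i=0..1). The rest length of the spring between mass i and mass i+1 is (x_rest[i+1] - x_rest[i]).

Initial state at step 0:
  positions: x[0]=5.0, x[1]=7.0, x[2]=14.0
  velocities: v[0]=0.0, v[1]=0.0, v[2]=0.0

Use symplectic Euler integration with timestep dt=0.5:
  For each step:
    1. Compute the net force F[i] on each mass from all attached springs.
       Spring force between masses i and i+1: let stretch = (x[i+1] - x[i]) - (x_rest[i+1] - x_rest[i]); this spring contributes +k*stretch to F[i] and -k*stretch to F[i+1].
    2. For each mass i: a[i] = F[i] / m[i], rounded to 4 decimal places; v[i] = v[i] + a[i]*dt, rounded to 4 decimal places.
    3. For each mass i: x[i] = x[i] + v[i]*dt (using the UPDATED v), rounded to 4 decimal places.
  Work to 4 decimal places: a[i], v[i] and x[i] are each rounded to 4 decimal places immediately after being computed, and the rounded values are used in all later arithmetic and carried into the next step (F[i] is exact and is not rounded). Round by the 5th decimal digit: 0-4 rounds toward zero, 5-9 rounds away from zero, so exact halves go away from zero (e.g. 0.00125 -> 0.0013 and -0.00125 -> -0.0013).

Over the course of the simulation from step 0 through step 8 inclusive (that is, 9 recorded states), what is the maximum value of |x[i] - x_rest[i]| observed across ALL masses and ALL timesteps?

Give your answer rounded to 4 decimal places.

Answer: 3.0433

Derivation:
Step 0: x=[5.0000 7.0000 14.0000] v=[0.0000 0.0000 0.0000]
Step 1: x=[4.5000 8.2500 13.6250] v=[-1.0000 2.5000 -0.7500]
Step 2: x=[3.9375 9.9063 13.0781] v=[-1.1250 3.3125 -1.0938]
Step 3: x=[3.8672 10.8633 12.6347] v=[-0.1406 1.9140 -0.8868]
Step 4: x=[4.5460 10.5141 12.4699] v=[1.3575 -0.6984 -0.3297]
Step 5: x=[5.7168 9.1618 12.5606] v=[2.3416 -2.7046 0.1814]
Step 6: x=[6.7489 7.7980 12.7265] v=[2.0641 -2.7277 0.3317]
Step 7: x=[7.0433 7.4040 12.7763] v=[0.5887 -0.7880 0.0996]
Step 8: x=[6.4278 8.2629 12.6546] v=[-1.2310 1.7178 -0.2435]
Max displacement = 3.0433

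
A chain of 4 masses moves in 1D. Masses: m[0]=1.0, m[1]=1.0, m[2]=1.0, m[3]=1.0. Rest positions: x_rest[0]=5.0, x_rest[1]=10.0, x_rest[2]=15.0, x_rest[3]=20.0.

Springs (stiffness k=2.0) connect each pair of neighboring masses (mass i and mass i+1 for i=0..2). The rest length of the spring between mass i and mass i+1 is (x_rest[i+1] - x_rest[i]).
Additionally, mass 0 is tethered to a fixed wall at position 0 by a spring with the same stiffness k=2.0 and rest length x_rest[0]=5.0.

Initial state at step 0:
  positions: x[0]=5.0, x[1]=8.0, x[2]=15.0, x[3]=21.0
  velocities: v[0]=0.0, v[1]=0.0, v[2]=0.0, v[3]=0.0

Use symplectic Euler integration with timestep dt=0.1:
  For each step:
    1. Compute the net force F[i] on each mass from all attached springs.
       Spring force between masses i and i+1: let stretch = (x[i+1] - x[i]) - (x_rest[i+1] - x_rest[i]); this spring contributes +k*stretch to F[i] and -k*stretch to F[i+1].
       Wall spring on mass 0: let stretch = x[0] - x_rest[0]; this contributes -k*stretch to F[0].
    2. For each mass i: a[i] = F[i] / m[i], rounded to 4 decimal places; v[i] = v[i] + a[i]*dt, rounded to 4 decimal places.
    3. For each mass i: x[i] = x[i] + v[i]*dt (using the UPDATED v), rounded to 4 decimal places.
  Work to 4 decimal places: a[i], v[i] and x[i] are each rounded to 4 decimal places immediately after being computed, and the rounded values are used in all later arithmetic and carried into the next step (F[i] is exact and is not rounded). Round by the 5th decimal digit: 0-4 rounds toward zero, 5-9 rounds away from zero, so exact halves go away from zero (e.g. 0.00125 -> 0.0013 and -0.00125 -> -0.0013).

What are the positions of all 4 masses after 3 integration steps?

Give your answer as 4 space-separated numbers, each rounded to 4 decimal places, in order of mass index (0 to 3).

Step 0: x=[5.0000 8.0000 15.0000 21.0000] v=[0.0000 0.0000 0.0000 0.0000]
Step 1: x=[4.9600 8.0800 14.9800 20.9800] v=[-0.4000 0.8000 -0.2000 -0.2000]
Step 2: x=[4.8832 8.2356 14.9420 20.9400] v=[-0.7680 1.5560 -0.3800 -0.4000]
Step 3: x=[4.7758 8.4583 14.8898 20.8800] v=[-1.0742 2.2268 -0.5217 -0.5996]

Answer: 4.7758 8.4583 14.8898 20.8800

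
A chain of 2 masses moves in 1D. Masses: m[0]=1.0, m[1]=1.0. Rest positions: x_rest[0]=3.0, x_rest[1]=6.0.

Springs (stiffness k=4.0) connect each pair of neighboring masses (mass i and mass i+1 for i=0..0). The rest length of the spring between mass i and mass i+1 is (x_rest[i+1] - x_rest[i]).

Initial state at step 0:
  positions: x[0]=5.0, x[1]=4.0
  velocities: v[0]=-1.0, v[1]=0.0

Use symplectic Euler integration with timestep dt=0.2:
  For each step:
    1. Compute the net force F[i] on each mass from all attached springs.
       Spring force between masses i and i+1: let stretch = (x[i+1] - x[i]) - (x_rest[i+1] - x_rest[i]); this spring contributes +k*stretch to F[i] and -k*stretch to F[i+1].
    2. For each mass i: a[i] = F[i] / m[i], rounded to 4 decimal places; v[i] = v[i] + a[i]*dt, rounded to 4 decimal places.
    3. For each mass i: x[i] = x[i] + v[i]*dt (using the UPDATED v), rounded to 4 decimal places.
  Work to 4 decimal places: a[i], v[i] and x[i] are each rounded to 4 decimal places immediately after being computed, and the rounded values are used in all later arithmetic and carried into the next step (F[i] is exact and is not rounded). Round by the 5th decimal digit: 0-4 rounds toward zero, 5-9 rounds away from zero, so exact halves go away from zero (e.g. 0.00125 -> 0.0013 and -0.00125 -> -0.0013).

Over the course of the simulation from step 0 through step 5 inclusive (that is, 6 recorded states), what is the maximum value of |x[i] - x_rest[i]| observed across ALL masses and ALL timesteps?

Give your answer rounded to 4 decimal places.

Answer: 2.6349

Derivation:
Step 0: x=[5.0000 4.0000] v=[-1.0000 0.0000]
Step 1: x=[4.1600 4.6400] v=[-4.2000 3.2000]
Step 2: x=[2.9168 5.6832] v=[-6.2160 5.2160]
Step 3: x=[1.6362 6.7638] v=[-6.4029 5.4029]
Step 4: x=[0.6960 7.5040] v=[-4.7008 3.7008]
Step 5: x=[0.3651 7.6349] v=[-1.6544 0.6544]
Max displacement = 2.6349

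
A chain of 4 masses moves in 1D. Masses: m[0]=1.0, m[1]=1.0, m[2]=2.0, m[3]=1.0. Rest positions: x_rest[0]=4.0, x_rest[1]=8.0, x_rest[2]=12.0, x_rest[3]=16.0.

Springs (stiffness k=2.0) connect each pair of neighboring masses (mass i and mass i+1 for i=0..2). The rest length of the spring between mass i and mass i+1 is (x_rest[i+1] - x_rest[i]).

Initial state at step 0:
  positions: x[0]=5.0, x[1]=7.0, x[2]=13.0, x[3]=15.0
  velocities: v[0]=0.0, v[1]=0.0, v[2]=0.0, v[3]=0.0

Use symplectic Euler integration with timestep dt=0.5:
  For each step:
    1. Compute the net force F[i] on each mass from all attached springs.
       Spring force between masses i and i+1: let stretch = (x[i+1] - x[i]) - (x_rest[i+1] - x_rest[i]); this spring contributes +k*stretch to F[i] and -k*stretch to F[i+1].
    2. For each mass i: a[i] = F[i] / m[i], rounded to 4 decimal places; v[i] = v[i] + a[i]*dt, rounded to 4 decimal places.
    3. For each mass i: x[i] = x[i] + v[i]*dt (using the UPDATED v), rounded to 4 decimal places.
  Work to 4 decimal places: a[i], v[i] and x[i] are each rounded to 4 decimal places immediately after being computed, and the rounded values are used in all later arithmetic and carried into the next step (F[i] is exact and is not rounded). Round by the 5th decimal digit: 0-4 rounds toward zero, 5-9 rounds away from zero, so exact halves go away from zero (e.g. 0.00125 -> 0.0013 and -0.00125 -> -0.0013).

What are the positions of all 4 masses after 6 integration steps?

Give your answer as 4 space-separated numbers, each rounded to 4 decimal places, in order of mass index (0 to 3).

Step 0: x=[5.0000 7.0000 13.0000 15.0000] v=[0.0000 0.0000 0.0000 0.0000]
Step 1: x=[4.0000 9.0000 12.0000 16.0000] v=[-2.0000 4.0000 -2.0000 2.0000]
Step 2: x=[3.5000 10.0000 11.2500 17.0000] v=[-1.0000 2.0000 -1.5000 2.0000]
Step 3: x=[4.2500 8.3750 11.6250 17.1250] v=[1.5000 -3.2500 0.7500 0.2500]
Step 4: x=[5.0625 6.3125 12.5625 16.5000] v=[1.6250 -4.1250 1.8750 -1.2500]
Step 5: x=[4.5000 6.7500 12.9219 15.9063] v=[-1.1250 0.8750 0.7188 -1.1875]
Step 6: x=[3.0625 9.1485 12.4844 15.8204] v=[-2.8750 4.7969 -0.8750 -0.1719]

Answer: 3.0625 9.1485 12.4844 15.8204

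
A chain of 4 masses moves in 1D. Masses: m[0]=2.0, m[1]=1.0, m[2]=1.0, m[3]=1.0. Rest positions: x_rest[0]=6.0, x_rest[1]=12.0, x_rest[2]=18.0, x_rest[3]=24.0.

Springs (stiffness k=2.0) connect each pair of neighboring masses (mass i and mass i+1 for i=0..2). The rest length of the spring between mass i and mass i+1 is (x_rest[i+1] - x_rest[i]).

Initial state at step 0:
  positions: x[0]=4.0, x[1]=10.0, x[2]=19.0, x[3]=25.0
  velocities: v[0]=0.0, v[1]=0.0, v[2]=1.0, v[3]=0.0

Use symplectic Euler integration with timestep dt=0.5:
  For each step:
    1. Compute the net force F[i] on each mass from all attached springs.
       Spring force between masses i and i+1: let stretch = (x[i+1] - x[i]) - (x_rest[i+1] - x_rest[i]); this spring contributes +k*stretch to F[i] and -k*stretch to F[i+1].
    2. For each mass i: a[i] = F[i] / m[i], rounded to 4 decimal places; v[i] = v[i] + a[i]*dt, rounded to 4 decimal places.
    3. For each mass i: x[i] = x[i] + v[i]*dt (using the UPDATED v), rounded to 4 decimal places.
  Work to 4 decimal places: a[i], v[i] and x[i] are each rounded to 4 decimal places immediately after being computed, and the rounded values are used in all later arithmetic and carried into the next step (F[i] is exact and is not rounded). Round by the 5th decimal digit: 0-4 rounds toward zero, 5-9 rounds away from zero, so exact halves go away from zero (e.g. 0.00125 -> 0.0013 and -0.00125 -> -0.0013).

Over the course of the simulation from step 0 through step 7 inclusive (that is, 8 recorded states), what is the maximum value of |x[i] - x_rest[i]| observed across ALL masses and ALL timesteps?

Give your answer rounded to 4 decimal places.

Answer: 2.3417

Derivation:
Step 0: x=[4.0000 10.0000 19.0000 25.0000] v=[0.0000 0.0000 1.0000 0.0000]
Step 1: x=[4.0000 11.5000 18.0000 25.0000] v=[0.0000 3.0000 -2.0000 0.0000]
Step 2: x=[4.3750 12.5000 17.2500 24.5000] v=[0.7500 2.0000 -1.5000 -1.0000]
Step 3: x=[5.2813 11.8125 17.7500 23.3750] v=[1.8125 -1.3750 1.0000 -2.2500]
Step 4: x=[6.3204 10.8282 18.0938 22.4375] v=[2.0781 -1.9687 0.6875 -1.8750]
Step 5: x=[6.9864 11.2228 16.9766 22.3282] v=[1.3320 0.7891 -2.2344 -0.2187]
Step 6: x=[7.2115 12.3761 15.6583 22.5431] v=[0.4502 2.3065 -2.6366 0.4297]
Step 7: x=[7.2278 12.5882 16.1413 22.3156] v=[0.0325 0.4241 0.9660 -0.4551]
Max displacement = 2.3417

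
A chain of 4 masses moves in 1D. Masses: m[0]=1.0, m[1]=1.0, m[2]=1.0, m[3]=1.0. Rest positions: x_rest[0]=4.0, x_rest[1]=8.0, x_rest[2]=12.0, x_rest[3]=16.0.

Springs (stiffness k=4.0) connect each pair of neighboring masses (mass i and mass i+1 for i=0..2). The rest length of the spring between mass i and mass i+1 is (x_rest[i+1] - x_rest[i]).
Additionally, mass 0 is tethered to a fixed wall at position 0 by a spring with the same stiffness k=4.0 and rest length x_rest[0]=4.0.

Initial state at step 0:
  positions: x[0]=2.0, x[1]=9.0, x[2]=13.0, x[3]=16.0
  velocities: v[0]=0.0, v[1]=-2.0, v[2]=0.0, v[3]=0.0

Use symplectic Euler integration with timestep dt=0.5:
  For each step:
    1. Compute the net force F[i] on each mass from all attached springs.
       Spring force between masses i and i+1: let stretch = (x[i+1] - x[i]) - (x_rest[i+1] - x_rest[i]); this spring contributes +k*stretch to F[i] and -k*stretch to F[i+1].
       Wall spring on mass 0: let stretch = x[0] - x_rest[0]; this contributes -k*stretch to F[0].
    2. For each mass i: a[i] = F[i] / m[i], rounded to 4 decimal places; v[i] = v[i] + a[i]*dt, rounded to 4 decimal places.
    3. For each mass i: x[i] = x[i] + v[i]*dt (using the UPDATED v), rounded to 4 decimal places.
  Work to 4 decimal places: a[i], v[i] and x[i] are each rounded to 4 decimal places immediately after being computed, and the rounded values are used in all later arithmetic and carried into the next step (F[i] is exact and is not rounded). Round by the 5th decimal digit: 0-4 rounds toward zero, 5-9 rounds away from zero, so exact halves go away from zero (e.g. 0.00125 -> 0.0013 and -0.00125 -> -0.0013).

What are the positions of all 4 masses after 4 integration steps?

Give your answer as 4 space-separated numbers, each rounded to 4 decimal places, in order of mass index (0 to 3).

Answer: 4.0000 8.0000 11.0000 15.0000

Derivation:
Step 0: x=[2.0000 9.0000 13.0000 16.0000] v=[0.0000 -2.0000 0.0000 0.0000]
Step 1: x=[7.0000 5.0000 12.0000 17.0000] v=[10.0000 -8.0000 -2.0000 2.0000]
Step 2: x=[3.0000 10.0000 9.0000 17.0000] v=[-8.0000 10.0000 -6.0000 0.0000]
Step 3: x=[3.0000 7.0000 15.0000 13.0000] v=[0.0000 -6.0000 12.0000 -8.0000]
Step 4: x=[4.0000 8.0000 11.0000 15.0000] v=[2.0000 2.0000 -8.0000 4.0000]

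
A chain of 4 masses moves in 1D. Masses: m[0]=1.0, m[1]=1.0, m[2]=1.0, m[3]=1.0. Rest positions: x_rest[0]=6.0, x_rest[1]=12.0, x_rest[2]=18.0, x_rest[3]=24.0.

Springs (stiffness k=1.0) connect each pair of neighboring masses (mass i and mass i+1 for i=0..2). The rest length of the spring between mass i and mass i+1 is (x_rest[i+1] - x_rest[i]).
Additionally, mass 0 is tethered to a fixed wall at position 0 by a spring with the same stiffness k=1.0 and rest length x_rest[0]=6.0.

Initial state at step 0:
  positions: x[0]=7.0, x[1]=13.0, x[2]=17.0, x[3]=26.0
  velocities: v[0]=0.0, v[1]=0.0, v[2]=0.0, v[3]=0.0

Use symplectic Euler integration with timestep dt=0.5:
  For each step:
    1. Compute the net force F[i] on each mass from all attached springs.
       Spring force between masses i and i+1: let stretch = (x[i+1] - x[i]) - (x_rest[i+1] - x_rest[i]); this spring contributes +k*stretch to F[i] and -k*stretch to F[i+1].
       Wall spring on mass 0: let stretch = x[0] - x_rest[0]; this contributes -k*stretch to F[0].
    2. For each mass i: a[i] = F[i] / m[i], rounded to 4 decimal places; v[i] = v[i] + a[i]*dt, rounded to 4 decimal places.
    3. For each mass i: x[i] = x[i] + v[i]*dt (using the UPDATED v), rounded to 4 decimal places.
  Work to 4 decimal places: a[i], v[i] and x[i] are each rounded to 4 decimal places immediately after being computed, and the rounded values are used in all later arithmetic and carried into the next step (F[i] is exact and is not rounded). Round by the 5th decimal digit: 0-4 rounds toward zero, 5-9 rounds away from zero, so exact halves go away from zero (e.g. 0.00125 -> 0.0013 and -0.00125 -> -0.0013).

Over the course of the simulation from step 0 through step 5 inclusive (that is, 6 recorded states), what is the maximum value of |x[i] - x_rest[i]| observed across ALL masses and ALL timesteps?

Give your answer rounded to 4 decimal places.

Step 0: x=[7.0000 13.0000 17.0000 26.0000] v=[0.0000 0.0000 0.0000 0.0000]
Step 1: x=[6.7500 12.5000 18.2500 25.2500] v=[-0.5000 -1.0000 2.5000 -1.5000]
Step 2: x=[6.2500 12.0000 19.8125 24.2500] v=[-1.0000 -1.0000 3.1250 -2.0000]
Step 3: x=[5.6250 12.0157 20.5313 23.6406] v=[-1.2500 0.0313 1.4375 -1.2188]
Step 4: x=[5.1914 12.5626 19.8985 23.7539] v=[-0.8672 1.0938 -1.2657 0.2266]
Step 5: x=[5.3028 13.1007 18.3955 24.4034] v=[0.2227 1.0762 -3.0060 1.2989]
Max displacement = 2.5313

Answer: 2.5313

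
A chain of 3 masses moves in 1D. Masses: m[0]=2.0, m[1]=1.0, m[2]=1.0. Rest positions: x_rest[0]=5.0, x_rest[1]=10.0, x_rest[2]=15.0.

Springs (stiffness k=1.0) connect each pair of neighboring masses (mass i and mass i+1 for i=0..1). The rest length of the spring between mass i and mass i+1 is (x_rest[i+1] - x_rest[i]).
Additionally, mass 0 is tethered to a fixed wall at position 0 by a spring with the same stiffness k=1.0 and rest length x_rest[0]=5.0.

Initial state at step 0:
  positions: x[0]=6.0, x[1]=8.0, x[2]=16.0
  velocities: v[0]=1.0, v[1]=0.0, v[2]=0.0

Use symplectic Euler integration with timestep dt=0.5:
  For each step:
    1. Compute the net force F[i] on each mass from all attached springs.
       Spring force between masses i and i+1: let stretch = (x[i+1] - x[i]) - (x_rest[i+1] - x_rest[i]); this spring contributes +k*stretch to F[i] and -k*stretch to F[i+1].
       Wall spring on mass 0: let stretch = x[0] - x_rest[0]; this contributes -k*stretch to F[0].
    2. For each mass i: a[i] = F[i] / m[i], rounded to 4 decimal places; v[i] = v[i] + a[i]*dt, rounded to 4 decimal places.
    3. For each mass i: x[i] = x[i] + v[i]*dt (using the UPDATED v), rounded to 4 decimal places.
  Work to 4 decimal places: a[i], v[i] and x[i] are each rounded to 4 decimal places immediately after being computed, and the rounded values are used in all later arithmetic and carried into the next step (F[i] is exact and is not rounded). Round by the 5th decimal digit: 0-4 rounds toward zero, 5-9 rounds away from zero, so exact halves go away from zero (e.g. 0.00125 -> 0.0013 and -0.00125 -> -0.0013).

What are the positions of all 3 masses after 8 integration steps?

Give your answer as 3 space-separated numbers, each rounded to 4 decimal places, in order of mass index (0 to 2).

Step 0: x=[6.0000 8.0000 16.0000] v=[1.0000 0.0000 0.0000]
Step 1: x=[6.0000 9.5000 15.2500] v=[0.0000 3.0000 -1.5000]
Step 2: x=[5.6875 11.5625 14.3125] v=[-0.6250 4.1250 -1.8750]
Step 3: x=[5.3985 12.8438 13.9375] v=[-0.5781 2.5625 -0.7500]
Step 4: x=[5.3653 12.5372 14.5391] v=[-0.0664 -0.6133 1.2032]
Step 5: x=[5.5580 10.9381 15.8903] v=[0.3853 -3.1983 2.7023]
Step 6: x=[5.7284 9.2320 17.2534] v=[0.3408 -3.4123 2.7262]
Step 7: x=[5.6207 8.6553 17.8612] v=[-0.2154 -1.1534 1.2155]
Step 8: x=[5.1897 9.6215 17.4175] v=[-0.8620 1.9323 -0.8875]

Answer: 5.1897 9.6215 17.4175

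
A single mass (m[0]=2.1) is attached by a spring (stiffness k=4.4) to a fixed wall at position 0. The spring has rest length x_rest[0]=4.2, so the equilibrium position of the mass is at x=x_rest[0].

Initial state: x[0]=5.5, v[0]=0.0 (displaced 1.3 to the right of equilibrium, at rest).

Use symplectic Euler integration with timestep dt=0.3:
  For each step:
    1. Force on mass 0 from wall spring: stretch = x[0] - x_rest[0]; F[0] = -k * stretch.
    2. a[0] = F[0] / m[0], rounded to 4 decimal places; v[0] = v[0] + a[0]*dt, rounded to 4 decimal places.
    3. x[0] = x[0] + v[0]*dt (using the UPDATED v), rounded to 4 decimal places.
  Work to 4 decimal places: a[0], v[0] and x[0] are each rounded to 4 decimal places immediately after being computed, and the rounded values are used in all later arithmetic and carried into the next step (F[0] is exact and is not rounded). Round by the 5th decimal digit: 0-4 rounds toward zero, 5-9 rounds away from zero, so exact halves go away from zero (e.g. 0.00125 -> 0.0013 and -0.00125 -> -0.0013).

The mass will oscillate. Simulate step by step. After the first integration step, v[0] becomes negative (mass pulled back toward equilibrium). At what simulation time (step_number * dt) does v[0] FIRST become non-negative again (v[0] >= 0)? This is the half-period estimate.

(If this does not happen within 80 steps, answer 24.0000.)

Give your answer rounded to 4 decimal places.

Answer: 2.4000

Derivation:
Step 0: x=[5.5000] v=[0.0000]
Step 1: x=[5.2549] v=[-0.8171]
Step 2: x=[4.8108] v=[-1.4802]
Step 3: x=[4.2516] v=[-1.8641]
Step 4: x=[3.6827] v=[-1.8965]
Step 5: x=[3.2113] v=[-1.5713]
Step 6: x=[2.9264] v=[-0.9498]
Step 7: x=[2.8816] v=[-0.1493]
Step 8: x=[3.0854] v=[0.6794]
First v>=0 after going negative at step 8, time=2.4000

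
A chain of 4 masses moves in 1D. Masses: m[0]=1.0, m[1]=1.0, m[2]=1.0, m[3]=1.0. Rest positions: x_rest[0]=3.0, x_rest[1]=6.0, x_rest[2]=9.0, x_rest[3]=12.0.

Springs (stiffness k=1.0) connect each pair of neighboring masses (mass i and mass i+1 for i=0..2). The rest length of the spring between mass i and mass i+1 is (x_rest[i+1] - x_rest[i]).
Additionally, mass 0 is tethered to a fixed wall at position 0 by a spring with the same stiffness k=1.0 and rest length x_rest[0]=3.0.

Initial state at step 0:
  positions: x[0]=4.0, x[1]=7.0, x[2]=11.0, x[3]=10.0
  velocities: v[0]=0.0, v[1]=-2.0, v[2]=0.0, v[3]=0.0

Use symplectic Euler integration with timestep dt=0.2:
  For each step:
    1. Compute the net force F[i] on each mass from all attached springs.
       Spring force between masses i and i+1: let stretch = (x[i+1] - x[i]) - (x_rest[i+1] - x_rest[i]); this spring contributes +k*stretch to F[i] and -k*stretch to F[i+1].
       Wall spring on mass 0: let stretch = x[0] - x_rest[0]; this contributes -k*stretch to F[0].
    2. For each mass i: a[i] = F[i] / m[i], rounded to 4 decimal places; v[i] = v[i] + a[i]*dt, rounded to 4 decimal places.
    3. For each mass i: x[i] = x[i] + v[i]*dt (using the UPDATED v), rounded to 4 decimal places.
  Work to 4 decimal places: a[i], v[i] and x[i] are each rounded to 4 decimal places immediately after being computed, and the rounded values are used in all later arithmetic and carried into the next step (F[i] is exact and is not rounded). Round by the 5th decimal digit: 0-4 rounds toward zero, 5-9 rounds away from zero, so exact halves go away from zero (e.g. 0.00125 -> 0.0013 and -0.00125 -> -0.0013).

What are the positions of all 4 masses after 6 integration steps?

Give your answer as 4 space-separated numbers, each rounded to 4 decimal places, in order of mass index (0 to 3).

Step 0: x=[4.0000 7.0000 11.0000 10.0000] v=[0.0000 -2.0000 0.0000 0.0000]
Step 1: x=[3.9600 6.6400 10.8000 10.1600] v=[-0.2000 -1.8000 -1.0000 0.8000]
Step 2: x=[3.8688 6.3392 10.4080 10.4656] v=[-0.4560 -1.5040 -1.9600 1.5280]
Step 3: x=[3.7217 6.1023 9.8556 10.8889] v=[-0.7357 -1.1843 -2.7622 2.1165]
Step 4: x=[3.5209 5.9203 9.1944 11.3909] v=[-1.0039 -0.9098 -3.3062 2.5098]
Step 5: x=[3.2753 5.7733 8.4901 11.9250] v=[-1.2282 -0.7349 -3.5217 2.6705]
Step 6: x=[2.9986 5.6351 7.8145 12.4417] v=[-1.3837 -0.6911 -3.3781 2.5835]

Answer: 2.9986 5.6351 7.8145 12.4417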